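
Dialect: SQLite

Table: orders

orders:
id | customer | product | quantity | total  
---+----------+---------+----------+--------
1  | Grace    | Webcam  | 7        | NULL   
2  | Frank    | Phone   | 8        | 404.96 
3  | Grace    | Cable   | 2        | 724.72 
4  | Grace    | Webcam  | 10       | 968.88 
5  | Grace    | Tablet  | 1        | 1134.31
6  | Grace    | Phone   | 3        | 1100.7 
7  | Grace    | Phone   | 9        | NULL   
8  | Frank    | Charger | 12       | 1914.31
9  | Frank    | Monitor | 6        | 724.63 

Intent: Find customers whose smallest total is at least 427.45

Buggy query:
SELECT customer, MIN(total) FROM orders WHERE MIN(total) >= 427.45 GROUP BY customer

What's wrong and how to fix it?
Bug: MIN() in WHERE is a misuse of aggregate

Fix: Replace WHERE with HAVING after the GROUP BY

Corrected query:
SELECT customer, MIN(total) FROM orders GROUP BY customer HAVING MIN(total) >= 427.45

Result:
customer | MIN(total)
---------+-----------
Grace    | 724.72    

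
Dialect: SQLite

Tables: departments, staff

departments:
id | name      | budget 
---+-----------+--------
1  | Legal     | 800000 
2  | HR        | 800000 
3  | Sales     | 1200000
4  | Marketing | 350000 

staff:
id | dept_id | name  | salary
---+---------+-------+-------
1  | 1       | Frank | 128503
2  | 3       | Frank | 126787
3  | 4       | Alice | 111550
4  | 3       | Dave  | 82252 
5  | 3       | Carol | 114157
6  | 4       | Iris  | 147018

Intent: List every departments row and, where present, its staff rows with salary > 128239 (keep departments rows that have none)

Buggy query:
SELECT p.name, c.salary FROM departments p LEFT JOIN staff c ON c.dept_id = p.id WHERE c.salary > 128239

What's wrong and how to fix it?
Bug: Filtering c.salary in WHERE discards the NULL rows produced by LEFT JOIN, turning it into an inner join

Fix: Put 'c.salary > 128239' in the JOIN's ON clause instead of WHERE

Corrected query:
SELECT p.name, c.salary FROM departments p LEFT JOIN staff c ON c.dept_id = p.id AND c.salary > 128239

Result:
name      | salary
----------+-------
Legal     | 128503
HR        | NULL  
Sales     | NULL  
Marketing | 147018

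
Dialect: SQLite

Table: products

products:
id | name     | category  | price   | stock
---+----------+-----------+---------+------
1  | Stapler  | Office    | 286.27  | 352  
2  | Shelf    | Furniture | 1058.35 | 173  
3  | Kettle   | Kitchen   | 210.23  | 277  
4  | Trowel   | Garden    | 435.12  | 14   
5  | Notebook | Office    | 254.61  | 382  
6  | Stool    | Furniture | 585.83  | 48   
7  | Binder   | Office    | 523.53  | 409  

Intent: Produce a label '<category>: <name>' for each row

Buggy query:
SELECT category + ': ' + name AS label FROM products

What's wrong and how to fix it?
Bug: '+' is numeric addition; on text columns SQLite converts them to 0 instead of concatenating

Fix: Use the || operator for string concatenation

Corrected query:
SELECT category || ': ' || name AS label FROM products

Result:
label           
----------------
Office: Stapler 
Furniture: Shelf
Kitchen: Kettle 
Garden: Trowel  
Office: Notebook
Furniture: Stool
Office: Binder  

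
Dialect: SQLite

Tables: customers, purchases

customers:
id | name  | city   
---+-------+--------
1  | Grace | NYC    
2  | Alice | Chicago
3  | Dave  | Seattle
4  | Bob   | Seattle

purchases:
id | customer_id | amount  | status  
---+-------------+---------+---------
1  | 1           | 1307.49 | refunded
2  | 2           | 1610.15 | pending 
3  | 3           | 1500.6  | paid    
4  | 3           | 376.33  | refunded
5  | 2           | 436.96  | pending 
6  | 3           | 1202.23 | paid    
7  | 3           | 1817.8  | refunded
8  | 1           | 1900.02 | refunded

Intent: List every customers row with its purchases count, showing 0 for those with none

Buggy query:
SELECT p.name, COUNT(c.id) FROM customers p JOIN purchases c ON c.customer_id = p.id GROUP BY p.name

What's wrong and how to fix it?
Bug: An inner join excludes parents with zero children

Fix: Switch to LEFT JOIN to retain unmatched parent rows

Corrected query:
SELECT p.name, COUNT(c.id) FROM customers p LEFT JOIN purchases c ON c.customer_id = p.id GROUP BY p.name

Result:
name  | COUNT(c.id)
------+------------
Alice | 2          
Bob   | 0          
Dave  | 4          
Grace | 2          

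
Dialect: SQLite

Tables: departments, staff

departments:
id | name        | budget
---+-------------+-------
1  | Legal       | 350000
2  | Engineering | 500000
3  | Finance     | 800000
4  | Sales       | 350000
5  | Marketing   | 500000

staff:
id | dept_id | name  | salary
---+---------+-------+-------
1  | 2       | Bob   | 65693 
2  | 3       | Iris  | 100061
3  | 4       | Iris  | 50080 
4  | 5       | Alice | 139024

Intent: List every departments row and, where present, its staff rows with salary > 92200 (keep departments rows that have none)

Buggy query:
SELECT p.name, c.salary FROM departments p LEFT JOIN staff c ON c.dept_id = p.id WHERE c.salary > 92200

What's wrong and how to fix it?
Bug: A WHERE condition on the right-hand table after LEFT JOIN drops unmatched parents

Fix: Move the right-table condition into the ON clause so unmatched parents are kept

Corrected query:
SELECT p.name, c.salary FROM departments p LEFT JOIN staff c ON c.dept_id = p.id AND c.salary > 92200

Result:
name        | salary
------------+-------
Legal       | NULL  
Engineering | NULL  
Finance     | 100061
Sales       | NULL  
Marketing   | 139024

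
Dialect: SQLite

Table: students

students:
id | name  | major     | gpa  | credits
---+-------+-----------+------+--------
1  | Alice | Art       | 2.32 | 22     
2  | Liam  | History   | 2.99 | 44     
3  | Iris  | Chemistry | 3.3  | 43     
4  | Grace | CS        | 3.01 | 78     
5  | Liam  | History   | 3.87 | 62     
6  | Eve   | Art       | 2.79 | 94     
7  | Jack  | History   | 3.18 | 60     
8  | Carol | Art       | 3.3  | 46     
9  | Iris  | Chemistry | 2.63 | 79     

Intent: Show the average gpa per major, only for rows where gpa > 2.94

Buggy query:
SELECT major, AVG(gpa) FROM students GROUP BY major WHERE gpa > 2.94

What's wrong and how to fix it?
Bug: WHERE cannot follow GROUP BY

Fix: Move the WHERE clause before GROUP BY

Corrected query:
SELECT major, AVG(gpa) FROM students WHERE gpa > 2.94 GROUP BY major

Result:
major     | AVG(gpa)
----------+---------
Art       | 3.3     
CS        | 3.01    
Chemistry | 3.3     
History   | 3.346667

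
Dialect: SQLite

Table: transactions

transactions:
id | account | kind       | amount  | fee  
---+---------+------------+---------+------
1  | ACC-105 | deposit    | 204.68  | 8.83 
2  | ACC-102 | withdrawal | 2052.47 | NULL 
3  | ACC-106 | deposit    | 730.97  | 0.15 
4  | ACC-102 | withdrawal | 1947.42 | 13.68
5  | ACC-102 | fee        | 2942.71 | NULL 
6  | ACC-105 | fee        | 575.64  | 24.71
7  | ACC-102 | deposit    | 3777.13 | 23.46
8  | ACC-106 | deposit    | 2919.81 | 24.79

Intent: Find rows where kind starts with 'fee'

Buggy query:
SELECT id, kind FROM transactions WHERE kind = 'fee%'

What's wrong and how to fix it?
Bug: Wildcards only work with LIKE; '=' treats '%' as a literal character

Fix: Use LIKE for wildcard pattern matching

Corrected query:
SELECT id, kind FROM transactions WHERE kind LIKE 'fee%'

Result:
id | kind
---+-----
5  | fee 
6  | fee 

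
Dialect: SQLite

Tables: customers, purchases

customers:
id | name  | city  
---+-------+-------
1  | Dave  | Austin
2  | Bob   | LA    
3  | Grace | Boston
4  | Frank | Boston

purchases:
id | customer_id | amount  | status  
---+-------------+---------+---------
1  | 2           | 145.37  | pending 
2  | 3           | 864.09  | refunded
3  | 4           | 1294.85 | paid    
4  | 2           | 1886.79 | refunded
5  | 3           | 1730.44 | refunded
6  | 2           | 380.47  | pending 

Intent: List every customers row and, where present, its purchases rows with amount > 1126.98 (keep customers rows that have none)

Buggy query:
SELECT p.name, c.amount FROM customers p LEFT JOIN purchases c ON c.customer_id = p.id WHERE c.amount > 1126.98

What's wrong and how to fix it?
Bug: A WHERE condition on the right-hand table after LEFT JOIN drops unmatched parents

Fix: Put 'c.amount > 1126.98' in the JOIN's ON clause instead of WHERE

Corrected query:
SELECT p.name, c.amount FROM customers p LEFT JOIN purchases c ON c.customer_id = p.id AND c.amount > 1126.98

Result:
name  | amount 
------+--------
Dave  | NULL   
Bob   | 1886.79
Grace | 1730.44
Frank | 1294.85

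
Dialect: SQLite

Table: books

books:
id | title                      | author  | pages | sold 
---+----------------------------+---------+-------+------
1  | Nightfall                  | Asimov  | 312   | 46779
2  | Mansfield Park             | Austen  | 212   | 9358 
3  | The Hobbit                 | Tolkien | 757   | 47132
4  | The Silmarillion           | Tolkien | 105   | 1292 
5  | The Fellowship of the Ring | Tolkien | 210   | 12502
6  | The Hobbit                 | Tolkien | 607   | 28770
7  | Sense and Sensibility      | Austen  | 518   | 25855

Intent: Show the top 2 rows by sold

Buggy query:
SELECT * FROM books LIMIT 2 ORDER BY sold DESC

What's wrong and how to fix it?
Bug: ORDER BY cannot follow LIMIT; LIMIT is the final clause

Fix: Sort with ORDER BY, then apply LIMIT

Corrected query:
SELECT * FROM books ORDER BY sold DESC LIMIT 2

Result:
id | title      | author  | pages | sold 
---+------------+---------+-------+------
3  | The Hobbit | Tolkien | 757   | 47132
1  | Nightfall  | Asimov  | 312   | 46779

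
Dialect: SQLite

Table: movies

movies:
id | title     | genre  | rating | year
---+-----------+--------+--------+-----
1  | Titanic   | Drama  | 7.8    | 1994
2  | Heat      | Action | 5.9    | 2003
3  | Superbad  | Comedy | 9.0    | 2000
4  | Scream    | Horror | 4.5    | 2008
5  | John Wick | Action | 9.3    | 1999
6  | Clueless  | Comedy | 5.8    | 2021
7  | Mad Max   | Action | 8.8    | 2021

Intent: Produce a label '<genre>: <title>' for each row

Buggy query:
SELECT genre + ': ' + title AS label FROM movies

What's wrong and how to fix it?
Bug: SQLite uses || for string concatenation; + coerces text to numbers (yielding 0)

Fix: Use the || operator for string concatenation

Corrected query:
SELECT genre || ': ' || title AS label FROM movies

Result:
label            
-----------------
Drama: Titanic   
Action: Heat     
Comedy: Superbad 
Horror: Scream   
Action: John Wick
Comedy: Clueless 
Action: Mad Max  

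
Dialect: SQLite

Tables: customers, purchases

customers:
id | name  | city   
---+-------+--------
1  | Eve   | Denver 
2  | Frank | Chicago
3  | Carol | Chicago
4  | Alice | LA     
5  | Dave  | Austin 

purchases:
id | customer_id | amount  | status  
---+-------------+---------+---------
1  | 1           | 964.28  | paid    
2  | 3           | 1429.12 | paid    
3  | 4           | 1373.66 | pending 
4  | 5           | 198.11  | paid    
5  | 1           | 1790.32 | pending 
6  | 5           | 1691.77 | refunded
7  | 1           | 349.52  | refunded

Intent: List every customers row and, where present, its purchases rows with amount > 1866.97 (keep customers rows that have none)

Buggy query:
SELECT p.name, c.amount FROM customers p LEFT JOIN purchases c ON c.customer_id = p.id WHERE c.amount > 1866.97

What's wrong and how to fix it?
Bug: A WHERE condition on the right-hand table after LEFT JOIN drops unmatched parents

Fix: Put 'c.amount > 1866.97' in the JOIN's ON clause instead of WHERE

Corrected query:
SELECT p.name, c.amount FROM customers p LEFT JOIN purchases c ON c.customer_id = p.id AND c.amount > 1866.97

Result:
name  | amount
------+-------
Eve   | NULL  
Frank | NULL  
Carol | NULL  
Alice | NULL  
Dave  | NULL  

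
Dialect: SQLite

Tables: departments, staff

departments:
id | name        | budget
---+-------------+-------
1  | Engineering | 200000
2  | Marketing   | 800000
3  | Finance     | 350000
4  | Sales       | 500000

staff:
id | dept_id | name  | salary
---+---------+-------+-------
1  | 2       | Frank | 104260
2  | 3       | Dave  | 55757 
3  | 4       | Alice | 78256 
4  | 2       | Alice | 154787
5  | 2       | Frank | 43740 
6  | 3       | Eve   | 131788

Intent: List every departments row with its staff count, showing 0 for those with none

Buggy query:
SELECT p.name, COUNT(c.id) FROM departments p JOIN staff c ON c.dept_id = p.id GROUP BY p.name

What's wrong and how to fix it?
Bug: An inner join excludes parents with zero children

Fix: Switch to LEFT JOIN to retain unmatched parent rows

Corrected query:
SELECT p.name, COUNT(c.id) FROM departments p LEFT JOIN staff c ON c.dept_id = p.id GROUP BY p.name

Result:
name        | COUNT(c.id)
------------+------------
Engineering | 0          
Finance     | 2          
Marketing   | 3          
Sales       | 1          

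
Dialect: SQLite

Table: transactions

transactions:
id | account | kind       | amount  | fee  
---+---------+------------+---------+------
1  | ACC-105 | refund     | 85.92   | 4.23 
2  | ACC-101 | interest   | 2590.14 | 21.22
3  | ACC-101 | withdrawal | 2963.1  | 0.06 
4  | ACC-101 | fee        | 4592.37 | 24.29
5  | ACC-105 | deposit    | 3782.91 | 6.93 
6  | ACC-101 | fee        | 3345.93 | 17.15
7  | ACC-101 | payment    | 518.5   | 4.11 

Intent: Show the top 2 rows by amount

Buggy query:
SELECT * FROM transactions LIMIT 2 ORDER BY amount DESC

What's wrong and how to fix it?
Bug: LIMIT must come after ORDER BY

Fix: Swap the clauses: ORDER BY first, then LIMIT

Corrected query:
SELECT * FROM transactions ORDER BY amount DESC LIMIT 2

Result:
id | account | kind    | amount  | fee  
---+---------+---------+---------+------
4  | ACC-101 | fee     | 4592.37 | 24.29
5  | ACC-105 | deposit | 3782.91 | 6.93 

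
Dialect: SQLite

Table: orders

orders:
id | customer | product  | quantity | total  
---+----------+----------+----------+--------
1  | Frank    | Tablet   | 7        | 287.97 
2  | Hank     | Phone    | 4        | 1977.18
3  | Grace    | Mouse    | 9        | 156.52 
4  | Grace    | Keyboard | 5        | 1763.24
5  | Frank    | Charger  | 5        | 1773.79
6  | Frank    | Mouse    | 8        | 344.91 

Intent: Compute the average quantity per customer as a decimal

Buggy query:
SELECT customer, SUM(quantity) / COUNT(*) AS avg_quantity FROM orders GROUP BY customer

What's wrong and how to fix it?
Bug: SUM(quantity) and COUNT(*) are both integers; the division truncates the fractional part

Fix: Multiply by 1.0 (or CAST to REAL) to force floating-point division

Corrected query:
SELECT customer, SUM(quantity) * 1.0 / COUNT(*) AS avg_quantity FROM orders GROUP BY customer

Result:
customer | avg_quantity
---------+-------------
Frank    | 6.666667    
Grace    | 7           
Hank     | 4           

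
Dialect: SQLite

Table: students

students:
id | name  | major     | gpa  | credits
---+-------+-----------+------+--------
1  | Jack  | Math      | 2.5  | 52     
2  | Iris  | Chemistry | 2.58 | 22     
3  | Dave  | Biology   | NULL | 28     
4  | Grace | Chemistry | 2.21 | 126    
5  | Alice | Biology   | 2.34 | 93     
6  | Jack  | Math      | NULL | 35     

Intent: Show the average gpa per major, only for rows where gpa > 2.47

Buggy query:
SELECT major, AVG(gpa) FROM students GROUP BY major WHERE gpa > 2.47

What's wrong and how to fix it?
Bug: Row-level WHERE must come before GROUP BY in the clause order

Fix: Move the WHERE clause before GROUP BY

Corrected query:
SELECT major, AVG(gpa) FROM students WHERE gpa > 2.47 GROUP BY major

Result:
major     | AVG(gpa)
----------+---------
Chemistry | 2.58    
Math      | 2.5     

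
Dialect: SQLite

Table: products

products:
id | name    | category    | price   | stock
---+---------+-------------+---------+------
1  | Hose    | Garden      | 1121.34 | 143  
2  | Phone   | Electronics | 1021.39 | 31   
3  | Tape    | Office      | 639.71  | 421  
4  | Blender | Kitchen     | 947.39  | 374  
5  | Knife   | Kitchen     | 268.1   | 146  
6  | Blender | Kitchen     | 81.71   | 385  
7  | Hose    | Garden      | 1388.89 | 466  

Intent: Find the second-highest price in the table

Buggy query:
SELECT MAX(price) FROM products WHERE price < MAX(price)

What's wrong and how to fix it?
Bug: The inner MAX is an aggregate inside WHERE, which is not allowed

Fix: Compute the overall MAX in a subquery, then take MAX of rows below it

Corrected query:
SELECT MAX(price) FROM products WHERE price < (SELECT MAX(price) FROM products)

Result:
MAX(price)
----------
1121.34   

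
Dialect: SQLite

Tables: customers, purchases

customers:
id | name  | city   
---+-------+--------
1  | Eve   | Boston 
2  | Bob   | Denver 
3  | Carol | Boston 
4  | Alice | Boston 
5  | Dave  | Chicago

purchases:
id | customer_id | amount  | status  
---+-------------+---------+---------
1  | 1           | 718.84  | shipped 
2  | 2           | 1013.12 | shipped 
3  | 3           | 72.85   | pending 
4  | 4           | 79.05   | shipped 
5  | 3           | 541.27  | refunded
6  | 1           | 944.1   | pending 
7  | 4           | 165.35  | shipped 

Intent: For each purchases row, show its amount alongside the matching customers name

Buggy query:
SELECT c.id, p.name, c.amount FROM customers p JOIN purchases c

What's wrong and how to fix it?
Bug: Missing join condition: each purchases row is matched to all customers rows instead of just its own

Fix: Specify the join condition linking the foreign key to the parent id

Corrected query:
SELECT c.id, p.name, c.amount FROM customers p JOIN purchases c ON c.customer_id = p.id

Result:
id | name  | amount 
---+-------+--------
1  | Eve   | 718.84 
2  | Bob   | 1013.12
3  | Carol | 72.85  
4  | Alice | 79.05  
5  | Carol | 541.27 
6  | Eve   | 944.1  
7  | Alice | 165.35 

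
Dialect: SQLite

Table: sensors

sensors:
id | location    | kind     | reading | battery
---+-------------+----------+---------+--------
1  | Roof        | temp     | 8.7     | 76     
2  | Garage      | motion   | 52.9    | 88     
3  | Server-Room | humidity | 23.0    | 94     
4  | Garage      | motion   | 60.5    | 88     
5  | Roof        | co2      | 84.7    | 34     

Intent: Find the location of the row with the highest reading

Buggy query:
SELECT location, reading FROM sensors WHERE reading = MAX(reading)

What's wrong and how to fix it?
Bug: WHERE is evaluated per row; an aggregate over the whole table isn't defined there

Fix: Wrap MAX in a scalar subquery so WHERE compares against a single value

Corrected query:
SELECT location, reading FROM sensors WHERE reading = (SELECT MAX(reading) FROM sensors)

Result:
location | reading
---------+--------
Roof     | 84.7   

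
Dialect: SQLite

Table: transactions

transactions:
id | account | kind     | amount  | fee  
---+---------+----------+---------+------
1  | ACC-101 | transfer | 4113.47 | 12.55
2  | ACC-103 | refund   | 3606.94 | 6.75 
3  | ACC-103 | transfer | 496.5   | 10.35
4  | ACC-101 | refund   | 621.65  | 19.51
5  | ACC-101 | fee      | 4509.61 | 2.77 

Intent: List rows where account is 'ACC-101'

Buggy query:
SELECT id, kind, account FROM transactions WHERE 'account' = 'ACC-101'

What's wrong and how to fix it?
Bug: 'account' in single quotes is a string literal, not the column; the comparison is literal-vs-literal and never true

Fix: Remove the quotes around the column name (or use double quotes for an identifier)

Corrected query:
SELECT id, kind, account FROM transactions WHERE account = 'ACC-101'

Result:
id | kind     | account
---+----------+--------
1  | transfer | ACC-101
4  | refund   | ACC-101
5  | fee      | ACC-101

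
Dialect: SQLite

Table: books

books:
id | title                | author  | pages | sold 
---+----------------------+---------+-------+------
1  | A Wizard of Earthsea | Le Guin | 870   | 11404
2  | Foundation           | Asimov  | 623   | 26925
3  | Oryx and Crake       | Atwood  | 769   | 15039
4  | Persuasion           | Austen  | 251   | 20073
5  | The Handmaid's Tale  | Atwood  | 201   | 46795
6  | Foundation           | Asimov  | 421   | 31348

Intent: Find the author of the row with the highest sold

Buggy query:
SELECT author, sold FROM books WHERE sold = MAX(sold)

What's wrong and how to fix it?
Bug: WHERE is evaluated per row; an aggregate over the whole table isn't defined there

Fix: Use a subquery: WHERE sold = (SELECT MAX(sold) FROM books)

Corrected query:
SELECT author, sold FROM books WHERE sold = (SELECT MAX(sold) FROM books)

Result:
author | sold 
-------+------
Atwood | 46795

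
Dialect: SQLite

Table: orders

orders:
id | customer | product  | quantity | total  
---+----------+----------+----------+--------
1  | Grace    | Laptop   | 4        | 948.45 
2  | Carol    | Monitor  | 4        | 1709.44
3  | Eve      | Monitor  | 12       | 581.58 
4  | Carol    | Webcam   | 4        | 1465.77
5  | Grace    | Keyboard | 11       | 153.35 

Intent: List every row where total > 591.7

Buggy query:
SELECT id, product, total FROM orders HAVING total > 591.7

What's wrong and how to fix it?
Bug: This is a non-aggregate query (no GROUP BY, no aggregates), so in SQLite the HAVING clause is invalid here; a row-level condition belongs in WHERE

Fix: Replace HAVING with WHERE since the condition applies to individual rows

Corrected query:
SELECT id, product, total FROM orders WHERE total > 591.7

Result:
id | product | total  
---+---------+--------
1  | Laptop  | 948.45 
2  | Monitor | 1709.44
4  | Webcam  | 1465.77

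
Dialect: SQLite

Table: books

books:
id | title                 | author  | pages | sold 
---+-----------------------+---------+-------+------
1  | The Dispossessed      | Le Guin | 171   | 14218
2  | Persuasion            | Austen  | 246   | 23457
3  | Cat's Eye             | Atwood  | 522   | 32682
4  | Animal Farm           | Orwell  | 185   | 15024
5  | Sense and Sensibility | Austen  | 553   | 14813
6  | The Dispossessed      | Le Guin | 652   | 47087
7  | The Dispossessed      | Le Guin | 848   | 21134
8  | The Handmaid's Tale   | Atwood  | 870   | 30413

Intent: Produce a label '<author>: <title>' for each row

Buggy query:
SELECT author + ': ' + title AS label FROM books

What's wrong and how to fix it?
Bug: SQLite uses || for string concatenation; + coerces text to numbers (yielding 0)

Fix: Replace + with || to concatenate text

Corrected query:
SELECT author || ': ' || title AS label FROM books

Result:
label                        
-----------------------------
Le Guin: The Dispossessed    
Austen: Persuasion           
Atwood: Cat's Eye            
Orwell: Animal Farm          
Austen: Sense and Sensibility
Le Guin: The Dispossessed    
Le Guin: The Dispossessed    
Atwood: The Handmaid's Tale  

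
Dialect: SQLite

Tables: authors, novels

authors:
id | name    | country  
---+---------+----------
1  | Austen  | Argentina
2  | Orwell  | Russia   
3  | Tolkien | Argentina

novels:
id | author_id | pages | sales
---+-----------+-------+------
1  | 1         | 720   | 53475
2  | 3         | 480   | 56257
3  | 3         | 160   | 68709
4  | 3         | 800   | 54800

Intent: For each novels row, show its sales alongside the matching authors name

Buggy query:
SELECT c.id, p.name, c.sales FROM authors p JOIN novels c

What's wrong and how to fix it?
Bug: Missing join condition: each novels row is matched to all authors rows instead of just its own

Fix: Specify the join condition linking the foreign key to the parent id

Corrected query:
SELECT c.id, p.name, c.sales FROM authors p JOIN novels c ON c.author_id = p.id

Result:
id | name    | sales
---+---------+------
1  | Austen  | 53475
2  | Tolkien | 56257
3  | Tolkien | 68709
4  | Tolkien | 54800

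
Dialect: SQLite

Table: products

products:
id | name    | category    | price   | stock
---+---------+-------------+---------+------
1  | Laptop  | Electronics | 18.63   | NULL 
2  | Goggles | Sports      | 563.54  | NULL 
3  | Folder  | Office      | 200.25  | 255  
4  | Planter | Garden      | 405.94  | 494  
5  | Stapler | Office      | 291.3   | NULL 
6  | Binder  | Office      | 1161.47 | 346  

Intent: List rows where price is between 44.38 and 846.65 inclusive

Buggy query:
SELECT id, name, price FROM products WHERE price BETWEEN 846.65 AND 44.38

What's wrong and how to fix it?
Bug: The bounds are reversed; BETWEEN a AND b requires a <= b to match anything

Fix: Swap the bounds so the smaller value comes first

Corrected query:
SELECT id, name, price FROM products WHERE price BETWEEN 44.38 AND 846.65

Result:
id | name    | price 
---+---------+-------
2  | Goggles | 563.54
3  | Folder  | 200.25
4  | Planter | 405.94
5  | Stapler | 291.3 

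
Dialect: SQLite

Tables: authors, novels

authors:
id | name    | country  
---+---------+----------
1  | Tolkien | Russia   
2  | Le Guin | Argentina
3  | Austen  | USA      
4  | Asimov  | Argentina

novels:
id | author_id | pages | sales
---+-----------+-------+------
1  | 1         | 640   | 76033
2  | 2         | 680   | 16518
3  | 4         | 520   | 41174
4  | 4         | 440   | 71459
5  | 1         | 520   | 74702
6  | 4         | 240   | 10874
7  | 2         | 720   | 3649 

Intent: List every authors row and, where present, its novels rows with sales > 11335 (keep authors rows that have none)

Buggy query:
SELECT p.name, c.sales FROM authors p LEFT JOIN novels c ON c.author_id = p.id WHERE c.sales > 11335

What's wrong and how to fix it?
Bug: Filtering c.sales in WHERE discards the NULL rows produced by LEFT JOIN, turning it into an inner join

Fix: Move the right-table condition into the ON clause so unmatched parents are kept

Corrected query:
SELECT p.name, c.sales FROM authors p LEFT JOIN novels c ON c.author_id = p.id AND c.sales > 11335

Result:
name    | sales
--------+------
Tolkien | 74702
Tolkien | 76033
Le Guin | 16518
Austen  | NULL 
Asimov  | 41174
Asimov  | 71459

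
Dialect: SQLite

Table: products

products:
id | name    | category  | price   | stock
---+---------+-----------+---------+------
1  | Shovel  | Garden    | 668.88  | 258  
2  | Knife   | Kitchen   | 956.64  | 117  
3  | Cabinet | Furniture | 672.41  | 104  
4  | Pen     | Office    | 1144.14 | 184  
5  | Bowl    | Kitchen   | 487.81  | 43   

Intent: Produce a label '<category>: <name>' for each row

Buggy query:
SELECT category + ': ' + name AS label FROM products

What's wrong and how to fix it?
Bug: '+' is numeric addition; on text columns SQLite converts them to 0 instead of concatenating

Fix: Use the || operator for string concatenation

Corrected query:
SELECT category || ': ' || name AS label FROM products

Result:
label             
------------------
Garden: Shovel    
Kitchen: Knife    
Furniture: Cabinet
Office: Pen       
Kitchen: Bowl     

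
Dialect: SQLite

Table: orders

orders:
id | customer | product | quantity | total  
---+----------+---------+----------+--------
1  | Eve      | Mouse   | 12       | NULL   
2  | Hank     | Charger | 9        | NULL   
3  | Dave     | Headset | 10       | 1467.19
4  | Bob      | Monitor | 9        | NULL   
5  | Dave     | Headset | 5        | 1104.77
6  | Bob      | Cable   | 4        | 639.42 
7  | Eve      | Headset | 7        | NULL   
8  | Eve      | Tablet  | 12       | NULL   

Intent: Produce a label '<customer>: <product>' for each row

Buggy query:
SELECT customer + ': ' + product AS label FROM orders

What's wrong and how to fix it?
Bug: SQLite uses || for string concatenation; + coerces text to numbers (yielding 0)

Fix: Use the || operator for string concatenation

Corrected query:
SELECT customer || ': ' || product AS label FROM orders

Result:
label        
-------------
Eve: Mouse   
Hank: Charger
Dave: Headset
Bob: Monitor 
Dave: Headset
Bob: Cable   
Eve: Headset 
Eve: Tablet  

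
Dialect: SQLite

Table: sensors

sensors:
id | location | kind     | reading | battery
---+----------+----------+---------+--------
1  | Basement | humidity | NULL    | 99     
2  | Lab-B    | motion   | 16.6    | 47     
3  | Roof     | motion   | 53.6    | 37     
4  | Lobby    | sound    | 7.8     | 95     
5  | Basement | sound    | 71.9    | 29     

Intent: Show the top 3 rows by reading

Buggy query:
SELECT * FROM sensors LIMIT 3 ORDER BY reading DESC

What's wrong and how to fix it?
Bug: ORDER BY cannot follow LIMIT; LIMIT is the final clause

Fix: Sort with ORDER BY, then apply LIMIT

Corrected query:
SELECT * FROM sensors ORDER BY reading DESC LIMIT 3

Result:
id | location | kind   | reading | battery
---+----------+--------+---------+--------
5  | Basement | sound  | 71.9    | 29     
3  | Roof     | motion | 53.6    | 37     
2  | Lab-B    | motion | 16.6    | 47     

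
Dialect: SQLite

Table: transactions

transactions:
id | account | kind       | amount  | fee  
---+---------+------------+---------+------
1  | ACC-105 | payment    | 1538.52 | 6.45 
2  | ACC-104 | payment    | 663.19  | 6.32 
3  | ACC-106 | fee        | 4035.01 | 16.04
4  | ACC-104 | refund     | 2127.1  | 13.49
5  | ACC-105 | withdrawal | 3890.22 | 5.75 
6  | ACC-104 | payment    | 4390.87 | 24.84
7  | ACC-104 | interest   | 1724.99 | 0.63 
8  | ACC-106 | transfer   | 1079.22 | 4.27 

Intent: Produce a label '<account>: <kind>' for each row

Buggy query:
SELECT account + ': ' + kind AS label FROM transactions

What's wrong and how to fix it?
Bug: '+' is numeric addition; on text columns SQLite converts them to 0 instead of concatenating

Fix: Replace + with || to concatenate text

Corrected query:
SELECT account || ': ' || kind AS label FROM transactions

Result:
label              
-------------------
ACC-105: payment   
ACC-104: payment   
ACC-106: fee       
ACC-104: refund    
ACC-105: withdrawal
ACC-104: payment   
ACC-104: interest  
ACC-106: transfer  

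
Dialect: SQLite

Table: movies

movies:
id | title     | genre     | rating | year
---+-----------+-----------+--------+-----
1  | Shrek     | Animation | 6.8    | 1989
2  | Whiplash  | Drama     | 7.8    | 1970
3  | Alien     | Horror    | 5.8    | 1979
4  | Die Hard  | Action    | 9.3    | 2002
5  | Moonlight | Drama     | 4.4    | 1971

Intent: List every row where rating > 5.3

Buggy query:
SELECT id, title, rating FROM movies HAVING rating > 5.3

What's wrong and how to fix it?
Bug: HAVING filters the output of aggregation, but this query has no GROUP BY and no aggregate functions, so SQLite rejects it (HAVING clause on a non-aggregate query); the condition here is per row

Fix: Replace HAVING with WHERE since the condition applies to individual rows

Corrected query:
SELECT id, title, rating FROM movies WHERE rating > 5.3

Result:
id | title    | rating
---+----------+-------
1  | Shrek    | 6.8   
2  | Whiplash | 7.8   
3  | Alien    | 5.8   
4  | Die Hard | 9.3   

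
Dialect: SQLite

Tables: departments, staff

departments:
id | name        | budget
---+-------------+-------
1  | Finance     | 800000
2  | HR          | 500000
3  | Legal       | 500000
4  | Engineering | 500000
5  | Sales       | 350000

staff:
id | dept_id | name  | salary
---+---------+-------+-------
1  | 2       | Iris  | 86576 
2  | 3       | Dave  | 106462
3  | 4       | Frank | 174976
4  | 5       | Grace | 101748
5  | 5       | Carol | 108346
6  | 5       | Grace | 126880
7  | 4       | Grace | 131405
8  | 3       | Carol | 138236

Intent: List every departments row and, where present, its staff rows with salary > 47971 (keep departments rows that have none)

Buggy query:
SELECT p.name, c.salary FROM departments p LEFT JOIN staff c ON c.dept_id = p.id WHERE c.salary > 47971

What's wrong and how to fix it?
Bug: Filtering c.salary in WHERE discards the NULL rows produced by LEFT JOIN, turning it into an inner join

Fix: Move the right-table condition into the ON clause so unmatched parents are kept

Corrected query:
SELECT p.name, c.salary FROM departments p LEFT JOIN staff c ON c.dept_id = p.id AND c.salary > 47971

Result:
name        | salary
------------+-------
Finance     | NULL  
HR          | 86576 
Legal       | 106462
Legal       | 138236
Engineering | 131405
Engineering | 174976
Sales       | 101748
Sales       | 108346
Sales       | 126880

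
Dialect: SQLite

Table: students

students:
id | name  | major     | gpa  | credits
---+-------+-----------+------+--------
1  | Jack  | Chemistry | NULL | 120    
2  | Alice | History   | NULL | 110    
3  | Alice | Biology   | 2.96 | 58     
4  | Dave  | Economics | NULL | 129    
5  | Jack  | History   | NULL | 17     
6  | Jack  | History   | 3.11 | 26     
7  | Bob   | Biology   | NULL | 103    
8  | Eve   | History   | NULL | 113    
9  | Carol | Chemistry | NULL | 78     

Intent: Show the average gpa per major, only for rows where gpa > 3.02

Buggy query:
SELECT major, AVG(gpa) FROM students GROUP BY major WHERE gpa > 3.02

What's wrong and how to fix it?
Bug: Row-level WHERE must come before GROUP BY in the clause order

Fix: Move the WHERE clause before GROUP BY

Corrected query:
SELECT major, AVG(gpa) FROM students WHERE gpa > 3.02 GROUP BY major

Result:
major   | AVG(gpa)
--------+---------
History | 3.11    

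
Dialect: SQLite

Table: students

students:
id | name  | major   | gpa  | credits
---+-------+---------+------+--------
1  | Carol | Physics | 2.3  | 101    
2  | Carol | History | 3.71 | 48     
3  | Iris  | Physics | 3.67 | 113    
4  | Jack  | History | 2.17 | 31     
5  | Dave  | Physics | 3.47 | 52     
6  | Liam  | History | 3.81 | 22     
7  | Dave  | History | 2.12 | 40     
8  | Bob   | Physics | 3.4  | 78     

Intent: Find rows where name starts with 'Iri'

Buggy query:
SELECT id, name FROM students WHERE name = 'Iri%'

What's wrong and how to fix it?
Bug: '=' compares the literal string including the % character; pattern matching needs LIKE

Fix: Replace '=' with LIKE so 'Iri%' is treated as a pattern

Corrected query:
SELECT id, name FROM students WHERE name LIKE 'Iri%'

Result:
id | name
---+-----
3  | Iris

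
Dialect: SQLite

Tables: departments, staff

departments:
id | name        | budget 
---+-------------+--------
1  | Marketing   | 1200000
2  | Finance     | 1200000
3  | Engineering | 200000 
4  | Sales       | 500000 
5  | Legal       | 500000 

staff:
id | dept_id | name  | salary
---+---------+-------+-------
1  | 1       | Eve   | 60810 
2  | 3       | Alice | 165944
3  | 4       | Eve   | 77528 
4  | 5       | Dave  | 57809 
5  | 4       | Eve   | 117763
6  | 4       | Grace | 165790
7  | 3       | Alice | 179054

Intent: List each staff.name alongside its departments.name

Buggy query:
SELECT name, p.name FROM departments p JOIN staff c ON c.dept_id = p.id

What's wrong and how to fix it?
Bug: Both tables have a 'name' column; the unqualified reference is ambiguous

Fix: Prefix ambiguous columns with the table alias

Corrected query:
SELECT c.name, p.name FROM departments p JOIN staff c ON c.dept_id = p.id

Result:
name  | name       
------+------------
Eve   | Marketing  
Alice | Engineering
Eve   | Sales      
Dave  | Legal      
Eve   | Sales      
Grace | Sales      
Alice | Engineering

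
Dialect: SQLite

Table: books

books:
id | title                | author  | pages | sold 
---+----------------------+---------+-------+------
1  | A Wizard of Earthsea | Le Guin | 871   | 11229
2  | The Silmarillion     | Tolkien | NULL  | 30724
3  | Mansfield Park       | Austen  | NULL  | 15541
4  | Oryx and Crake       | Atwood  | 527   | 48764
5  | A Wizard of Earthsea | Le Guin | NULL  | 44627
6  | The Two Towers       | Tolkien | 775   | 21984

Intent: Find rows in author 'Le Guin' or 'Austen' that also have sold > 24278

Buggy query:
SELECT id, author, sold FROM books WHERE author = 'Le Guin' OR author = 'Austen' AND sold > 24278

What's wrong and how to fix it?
Bug: AND binds tighter than OR, so this parses as author = 'Le Guin' OR (author = 'Austen' AND sold > 24278)

Fix: Add parentheses around the OR so the AND applies to both alternatives

Corrected query:
SELECT id, author, sold FROM books WHERE (author = 'Le Guin' OR author = 'Austen') AND sold > 24278

Result:
id | author  | sold 
---+---------+------
5  | Le Guin | 44627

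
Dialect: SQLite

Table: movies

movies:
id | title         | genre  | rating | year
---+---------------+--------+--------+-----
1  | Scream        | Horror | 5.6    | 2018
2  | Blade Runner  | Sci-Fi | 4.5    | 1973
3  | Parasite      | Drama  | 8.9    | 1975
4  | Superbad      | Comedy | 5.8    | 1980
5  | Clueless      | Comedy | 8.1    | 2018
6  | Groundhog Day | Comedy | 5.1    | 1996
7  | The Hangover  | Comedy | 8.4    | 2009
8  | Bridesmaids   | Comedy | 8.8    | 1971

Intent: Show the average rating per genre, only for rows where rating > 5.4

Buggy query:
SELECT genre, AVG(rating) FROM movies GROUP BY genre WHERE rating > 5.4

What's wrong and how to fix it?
Bug: Row-level WHERE must come before GROUP BY in the clause order

Fix: Move the WHERE clause before GROUP BY

Corrected query:
SELECT genre, AVG(rating) FROM movies WHERE rating > 5.4 GROUP BY genre

Result:
genre  | AVG(rating)
-------+------------
Comedy | 7.775      
Drama  | 8.9        
Horror | 5.6        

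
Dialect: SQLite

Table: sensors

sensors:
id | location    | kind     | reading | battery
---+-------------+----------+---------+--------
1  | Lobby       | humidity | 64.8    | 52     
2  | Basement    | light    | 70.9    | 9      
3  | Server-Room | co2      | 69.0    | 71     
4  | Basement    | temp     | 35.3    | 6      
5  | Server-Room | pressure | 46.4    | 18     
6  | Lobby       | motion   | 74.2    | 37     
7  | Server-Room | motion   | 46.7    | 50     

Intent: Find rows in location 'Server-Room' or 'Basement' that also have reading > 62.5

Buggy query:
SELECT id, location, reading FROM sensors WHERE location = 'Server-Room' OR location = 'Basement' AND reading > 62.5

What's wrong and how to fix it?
Bug: AND binds tighter than OR, so this parses as location = 'Server-Room' OR (location = 'Basement' AND reading > 62.5)

Fix: Group the OR with parentheses (or use IN), then AND the threshold

Corrected query:
SELECT id, location, reading FROM sensors WHERE (location = 'Server-Room' OR location = 'Basement') AND reading > 62.5

Result:
id | location    | reading
---+-------------+--------
2  | Basement    | 70.9   
3  | Server-Room | 69     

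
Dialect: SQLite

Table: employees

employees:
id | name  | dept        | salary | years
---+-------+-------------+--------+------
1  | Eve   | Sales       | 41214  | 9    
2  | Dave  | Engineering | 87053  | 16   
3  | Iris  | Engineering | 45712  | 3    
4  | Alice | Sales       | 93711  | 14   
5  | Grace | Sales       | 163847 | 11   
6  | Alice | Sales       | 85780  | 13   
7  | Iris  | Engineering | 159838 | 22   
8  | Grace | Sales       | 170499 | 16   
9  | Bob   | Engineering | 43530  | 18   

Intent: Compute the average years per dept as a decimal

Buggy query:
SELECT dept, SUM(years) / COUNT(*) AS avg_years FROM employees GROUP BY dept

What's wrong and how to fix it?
Bug: SUM(years) and COUNT(*) are both integers; the division truncates the fractional part

Fix: Multiply by 1.0 (or CAST to REAL) to force floating-point division

Corrected query:
SELECT dept, SUM(years) * 1.0 / COUNT(*) AS avg_years FROM employees GROUP BY dept

Result:
dept        | avg_years
------------+----------
Engineering | 14.75    
Sales       | 12.6     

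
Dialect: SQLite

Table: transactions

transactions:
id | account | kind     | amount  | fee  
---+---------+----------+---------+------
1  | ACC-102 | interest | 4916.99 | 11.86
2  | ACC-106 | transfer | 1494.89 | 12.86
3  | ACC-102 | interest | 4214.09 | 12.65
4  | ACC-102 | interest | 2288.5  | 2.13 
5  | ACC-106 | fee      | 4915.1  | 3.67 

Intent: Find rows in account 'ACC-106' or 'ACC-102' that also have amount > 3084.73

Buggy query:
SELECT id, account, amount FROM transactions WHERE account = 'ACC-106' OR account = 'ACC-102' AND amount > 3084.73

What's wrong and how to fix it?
Bug: AND binds tighter than OR, so this parses as account = 'ACC-106' OR (account = 'ACC-102' AND amount > 3084.73)

Fix: Group the OR with parentheses (or use IN), then AND the threshold

Corrected query:
SELECT id, account, amount FROM transactions WHERE (account = 'ACC-106' OR account = 'ACC-102') AND amount > 3084.73

Result:
id | account | amount 
---+---------+--------
1  | ACC-102 | 4916.99
3  | ACC-102 | 4214.09
5  | ACC-106 | 4915.1 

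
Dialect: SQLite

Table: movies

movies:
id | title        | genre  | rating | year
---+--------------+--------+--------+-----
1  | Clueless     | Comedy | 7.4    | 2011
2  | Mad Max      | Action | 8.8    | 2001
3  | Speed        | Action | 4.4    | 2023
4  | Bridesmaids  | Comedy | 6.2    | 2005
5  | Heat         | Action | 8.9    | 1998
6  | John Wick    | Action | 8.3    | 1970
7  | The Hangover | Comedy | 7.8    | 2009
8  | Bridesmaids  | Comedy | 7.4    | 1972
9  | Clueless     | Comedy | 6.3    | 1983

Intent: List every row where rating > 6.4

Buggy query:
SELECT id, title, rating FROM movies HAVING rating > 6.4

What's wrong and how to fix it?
Bug: HAVING filters the output of aggregation, but this query has no GROUP BY and no aggregate functions, so SQLite rejects it (HAVING clause on a non-aggregate query); the condition here is per row

Fix: Use WHERE for row-level filtering

Corrected query:
SELECT id, title, rating FROM movies WHERE rating > 6.4

Result:
id | title        | rating
---+--------------+-------
1  | Clueless     | 7.4   
2  | Mad Max      | 8.8   
5  | Heat         | 8.9   
6  | John Wick    | 8.3   
7  | The Hangover | 7.8   
8  | Bridesmaids  | 7.4   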